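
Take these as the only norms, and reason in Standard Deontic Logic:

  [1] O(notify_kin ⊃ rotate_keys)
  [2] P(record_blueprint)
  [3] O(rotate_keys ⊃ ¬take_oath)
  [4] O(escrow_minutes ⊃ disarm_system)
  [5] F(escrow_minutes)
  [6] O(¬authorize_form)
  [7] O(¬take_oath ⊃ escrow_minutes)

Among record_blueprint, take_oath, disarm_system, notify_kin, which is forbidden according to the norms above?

Premise 5 is F(escrow_minutes), i.e. O(¬escrow_minutes).
Premise 7 is O(¬take_oath ⊃ escrow_minutes); contrapositively O(¬escrow_minutes ⊃ take_oath). Since O(¬escrow_minutes) holds, K gives O(take_oath).
Premise 3 is O(rotate_keys ⊃ ¬take_oath); contrapositively O(take_oath ⊃ ¬rotate_keys). Since O(take_oath) holds, K gives O(¬rotate_keys).
The contrapositive of premise 1 (O(notify_kin ⊃ rotate_keys)) is O(¬rotate_keys ⊃ ¬notify_kin), and O(¬rotate_keys) is already established, so O(¬notify_kin).
So O(¬notify_kin) holds, i.e. notify_kin is forbidden. None of the other listed options is forbidden under the premises.

notify_kin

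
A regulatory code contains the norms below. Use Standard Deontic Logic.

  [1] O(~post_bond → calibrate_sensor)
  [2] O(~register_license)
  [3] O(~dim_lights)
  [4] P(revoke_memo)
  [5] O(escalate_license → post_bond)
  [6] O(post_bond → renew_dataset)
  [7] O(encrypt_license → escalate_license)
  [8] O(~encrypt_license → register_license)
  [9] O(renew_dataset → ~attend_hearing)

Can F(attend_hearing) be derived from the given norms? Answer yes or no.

Yes

Premise 2 states O(~register_license) outright.
Premise 8, O(~encrypt_license → register_license), contraposes to O(~register_license → encrypt_license); with O(~register_license) we get O(encrypt_license).
Premise 7 is O(encrypt_license → escalate_license); since O(encrypt_license), deontic closure gives O(escalate_license).
From O(escalate_license) and premise 5, O(escalate_license → post_bond), we obtain O(post_bond).
Applying K to premise 6 (O(post_bond → renew_dataset)) and O(post_bond) yields O(renew_dataset).
With premise 9, O(renew_dataset → ~attend_hearing), the K-axiom yields O(~attend_hearing).
Premises 1, 3, 4 do not contribute to this derivation.
So O(~attend_hearing) holds, i.e. F(attend_hearing). The claim follows.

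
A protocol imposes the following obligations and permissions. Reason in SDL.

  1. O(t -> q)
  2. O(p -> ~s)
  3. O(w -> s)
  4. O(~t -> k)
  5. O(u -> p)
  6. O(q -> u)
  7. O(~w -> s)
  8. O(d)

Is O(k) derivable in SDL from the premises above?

Premises 3 and 7 are O(w -> s) and O(~w -> s); every ideal world satisfies w or ~w, so in either case s holds — hence O(s).
Premise 2 is O(p -> ~s); contrapositively O(s -> ~p). Since O(s) holds, K gives O(~p).
Premise 5, O(u -> p), contraposes to O(~p -> ~u); with O(~p) we get O(~u).
Premise 6 is O(q -> u); contrapositively O(~u -> ~q). Since O(~u) holds, K gives O(~q).
The contrapositive of premise 1 (O(t -> q)) is O(~q -> ~t), and O(~q) is already established, so O(~t).
With premise 4, O(~t -> k), the K-axiom yields O(k).
Premise 8 does not contribute to this derivation.
So O(k) follows.

Yes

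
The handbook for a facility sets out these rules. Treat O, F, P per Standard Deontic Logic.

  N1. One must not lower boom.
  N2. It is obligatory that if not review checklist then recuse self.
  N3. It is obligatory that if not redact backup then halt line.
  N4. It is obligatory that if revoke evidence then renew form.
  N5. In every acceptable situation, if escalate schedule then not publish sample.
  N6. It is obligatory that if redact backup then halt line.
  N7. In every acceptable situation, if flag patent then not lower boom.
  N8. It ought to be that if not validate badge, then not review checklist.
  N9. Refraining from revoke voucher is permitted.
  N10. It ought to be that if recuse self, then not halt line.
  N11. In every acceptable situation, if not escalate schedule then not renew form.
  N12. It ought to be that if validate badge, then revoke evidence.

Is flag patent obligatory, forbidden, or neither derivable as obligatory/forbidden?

Neither

Premise 7 is O(flag_patent → ¬lower_boom); even if O(¬lower_boom) held, inferring O(flag_patent) would be affirming the consequent — invalid.
No premise or chain of K-axiom applications forces O(flag_patent), and none forces O(¬flag_patent). So flag_patent is neither obligatory nor forbidden under these norms.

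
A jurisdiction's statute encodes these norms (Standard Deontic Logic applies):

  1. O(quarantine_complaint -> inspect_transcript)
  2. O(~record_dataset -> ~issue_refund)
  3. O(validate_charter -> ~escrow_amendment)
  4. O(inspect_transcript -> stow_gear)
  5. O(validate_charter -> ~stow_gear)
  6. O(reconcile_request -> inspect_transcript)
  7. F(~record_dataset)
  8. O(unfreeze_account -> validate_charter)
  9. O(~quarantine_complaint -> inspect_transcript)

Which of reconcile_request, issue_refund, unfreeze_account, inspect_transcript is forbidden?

unfreeze_account

Premises 9 and 1 cover both cases: O(~quarantine_complaint -> inspect_transcript) and O(quarantine_complaint -> inspect_transcript). Since ~quarantine_complaint ∨ quarantine_complaint is a tautology, O(inspect_transcript) follows.
Premise 4 is O(inspect_transcript -> stow_gear); since O(inspect_transcript), deontic closure gives O(stow_gear).
The contrapositive of premise 5 (O(validate_charter -> ~stow_gear)) is O(stow_gear -> ~validate_charter), and O(stow_gear) is already established, so O(~validate_charter).
Premise 8, O(unfreeze_account -> validate_charter), contraposes to O(~validate_charter -> ~unfreeze_account); with O(~validate_charter) we get O(~unfreeze_account).
So O(~unfreeze_account) holds, i.e. unfreeze_account is forbidden. None of the other listed options is forbidden under the premises.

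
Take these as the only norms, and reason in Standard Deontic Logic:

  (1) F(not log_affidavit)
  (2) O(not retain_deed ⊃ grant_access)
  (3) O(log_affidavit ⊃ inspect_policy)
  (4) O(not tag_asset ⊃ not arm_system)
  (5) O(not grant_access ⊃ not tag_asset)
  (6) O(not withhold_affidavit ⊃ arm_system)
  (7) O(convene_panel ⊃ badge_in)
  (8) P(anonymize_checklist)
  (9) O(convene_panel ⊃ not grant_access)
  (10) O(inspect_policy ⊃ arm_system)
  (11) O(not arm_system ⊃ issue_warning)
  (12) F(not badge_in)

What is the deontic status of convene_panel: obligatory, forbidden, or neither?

Premise 1, F(not log_affidavit), is equivalent to O(log_affidavit).
With premise 3, O(log_affidavit ⊃ inspect_policy), the K-axiom yields O(inspect_policy).
Applying K to premise 10 (O(inspect_policy ⊃ arm_system)) and O(inspect_policy) yields O(arm_system).
Premise 4, O(not tag_asset ⊃ not arm_system), contraposes to O(arm_system ⊃ tag_asset); with O(arm_system) we get O(tag_asset).
Premise 5 is O(not grant_access ⊃ not tag_asset); contrapositively O(tag_asset ⊃ grant_access). Since O(tag_asset) holds, K gives O(grant_access).
Premise 9 is O(convene_panel ⊃ not grant_access); contrapositively O(grant_access ⊃ not convene_panel). Since O(grant_access) holds, K gives O(not convene_panel).
Premises 2, 6, 7, 8, 11, 12 do not contribute to this derivation.
Thus O(not convene_panel), which is F(convene_panel): convene_panel is forbidden.

Forbidden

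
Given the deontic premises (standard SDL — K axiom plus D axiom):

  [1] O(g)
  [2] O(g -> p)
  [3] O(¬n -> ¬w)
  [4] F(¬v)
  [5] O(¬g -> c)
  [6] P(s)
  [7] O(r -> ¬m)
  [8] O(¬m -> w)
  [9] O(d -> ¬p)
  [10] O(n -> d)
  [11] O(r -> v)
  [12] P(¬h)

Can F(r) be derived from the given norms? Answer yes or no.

Premise 1 states O(g) outright.
From O(g) and premise 2, O(g -> p), we obtain O(p).
The contrapositive of premise 9 (O(d -> ¬p)) is O(p -> ¬d), and O(p) is already established, so O(¬d).
Premise 10 is O(n -> d); contrapositively O(¬d -> ¬n). Since O(¬d) holds, K gives O(¬n).
From O(¬n) and premise 3, O(¬n -> ¬w), we obtain O(¬w).
The contrapositive of premise 8 (O(¬m -> w)) is O(¬w -> m), and O(¬w) is already established, so O(m).
The contrapositive of premise 7 (O(r -> ¬m)) is O(m -> ¬r), and O(m) is already established, so O(¬r).
Premises 4, 5, 6, 11, 12 do not contribute to this derivation.
So O(¬r) holds, i.e. F(r). The claim follows.

Yes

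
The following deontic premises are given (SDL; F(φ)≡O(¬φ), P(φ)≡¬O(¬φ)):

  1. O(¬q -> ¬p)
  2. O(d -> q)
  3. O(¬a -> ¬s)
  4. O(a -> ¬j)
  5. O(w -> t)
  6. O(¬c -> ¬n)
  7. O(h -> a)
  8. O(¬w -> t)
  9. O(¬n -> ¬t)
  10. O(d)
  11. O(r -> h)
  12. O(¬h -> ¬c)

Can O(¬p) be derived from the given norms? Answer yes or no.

Premise 1 is O(¬q -> ¬p), but O(¬q) is not derivable from the premises, so it does not yield O(¬p).
No other premise forces O(¬p). An ideal world satisfying every premise can still have ¬p false, so O(¬p) is not derivable.

No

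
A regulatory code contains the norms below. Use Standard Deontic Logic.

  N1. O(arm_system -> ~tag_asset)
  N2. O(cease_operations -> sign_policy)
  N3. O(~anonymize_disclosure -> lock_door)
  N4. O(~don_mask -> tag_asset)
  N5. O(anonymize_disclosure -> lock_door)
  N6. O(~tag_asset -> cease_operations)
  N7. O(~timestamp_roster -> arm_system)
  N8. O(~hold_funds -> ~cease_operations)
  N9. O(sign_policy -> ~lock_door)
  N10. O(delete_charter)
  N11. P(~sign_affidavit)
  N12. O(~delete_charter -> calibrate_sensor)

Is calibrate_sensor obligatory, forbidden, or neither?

Neither

Premise 12 is O(~delete_charter -> calibrate_sensor), but O(~delete_charter) is not derivable from the premises, so it does not yield O(calibrate_sensor).
No premise or chain of K-axiom applications forces O(calibrate_sensor), and none forces O(~calibrate_sensor). So calibrate_sensor is neither obligatory nor forbidden under these norms.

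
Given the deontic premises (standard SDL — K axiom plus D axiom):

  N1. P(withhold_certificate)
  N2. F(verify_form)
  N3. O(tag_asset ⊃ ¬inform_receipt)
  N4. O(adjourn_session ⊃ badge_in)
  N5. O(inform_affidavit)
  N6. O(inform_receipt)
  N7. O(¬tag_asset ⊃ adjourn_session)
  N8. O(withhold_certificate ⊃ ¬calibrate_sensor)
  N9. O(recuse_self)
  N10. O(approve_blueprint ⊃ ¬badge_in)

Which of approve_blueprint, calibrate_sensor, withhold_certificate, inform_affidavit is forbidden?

approve_blueprint

Premise 6 gives O(inform_receipt).
Premise 3, O(tag_asset ⊃ ¬inform_receipt), contraposes to O(inform_receipt ⊃ ¬tag_asset); with O(inform_receipt) we get O(¬tag_asset).
From O(¬tag_asset) and premise 7, O(¬tag_asset ⊃ adjourn_session), we obtain O(adjourn_session).
Premise 4 is O(adjourn_session ⊃ badge_in); since O(adjourn_session), deontic closure gives O(badge_in).
Premise 10 is O(approve_blueprint ⊃ ¬badge_in); contrapositively O(badge_in ⊃ ¬approve_blueprint). Since O(badge_in) holds, K gives O(¬approve_blueprint).
So O(¬approve_blueprint) holds, i.e. approve_blueprint is forbidden. None of the other listed options is forbidden under the premises.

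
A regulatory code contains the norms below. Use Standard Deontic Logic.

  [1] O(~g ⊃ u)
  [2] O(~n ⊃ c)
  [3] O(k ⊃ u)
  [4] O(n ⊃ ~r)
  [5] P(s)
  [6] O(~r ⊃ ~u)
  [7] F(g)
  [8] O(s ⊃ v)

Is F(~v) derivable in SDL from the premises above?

Premise 8 is O(s ⊃ v), but O(s) is not derivable from the premises (the permission P(s) asserts only ~O(~s), not O(s)), so it does not yield O(v).
No other premise forces O(v). An ideal world satisfying every premise can still have ~v true, so F(~v) is not derivable.

No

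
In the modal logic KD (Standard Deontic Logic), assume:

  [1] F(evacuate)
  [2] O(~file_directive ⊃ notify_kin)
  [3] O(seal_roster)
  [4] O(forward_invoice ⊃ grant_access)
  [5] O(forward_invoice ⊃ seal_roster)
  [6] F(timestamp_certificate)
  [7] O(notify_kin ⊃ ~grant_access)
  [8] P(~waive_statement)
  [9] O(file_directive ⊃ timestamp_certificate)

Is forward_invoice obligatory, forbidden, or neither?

Forbidden

F(timestamp_certificate) at premise 6 means O(~timestamp_certificate).
Premise 9 is O(file_directive ⊃ timestamp_certificate); contrapositively O(~timestamp_certificate ⊃ ~file_directive). Since O(~timestamp_certificate) holds, K gives O(~file_directive).
Applying K to premise 2 (O(~file_directive ⊃ notify_kin)) and O(~file_directive) yields O(notify_kin).
Premise 7 is O(notify_kin ⊃ ~grant_access); since O(notify_kin), deontic closure gives O(~grant_access).
The contrapositive of premise 4 (O(forward_invoice ⊃ grant_access)) is O(~grant_access ⊃ ~forward_invoice), and O(~grant_access) is already established, so O(~forward_invoice).
Premises 1, 3, 5, 8 do not contribute to this derivation.
Thus O(~forward_invoice), which is F(forward_invoice): forward_invoice is forbidden.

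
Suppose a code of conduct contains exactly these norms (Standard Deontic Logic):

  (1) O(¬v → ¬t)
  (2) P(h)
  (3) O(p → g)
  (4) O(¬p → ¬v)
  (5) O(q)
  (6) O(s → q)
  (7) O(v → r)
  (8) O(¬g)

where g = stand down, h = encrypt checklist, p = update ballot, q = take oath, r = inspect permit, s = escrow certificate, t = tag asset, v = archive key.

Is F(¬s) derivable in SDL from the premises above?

No

Premise 6 is O(s → q); even if O(q) held, inferring O(s) would be affirming the consequent — invalid.
No other premise forces O(s). An ideal world satisfying every premise can still have ¬s true, so F(¬s) is not derivable.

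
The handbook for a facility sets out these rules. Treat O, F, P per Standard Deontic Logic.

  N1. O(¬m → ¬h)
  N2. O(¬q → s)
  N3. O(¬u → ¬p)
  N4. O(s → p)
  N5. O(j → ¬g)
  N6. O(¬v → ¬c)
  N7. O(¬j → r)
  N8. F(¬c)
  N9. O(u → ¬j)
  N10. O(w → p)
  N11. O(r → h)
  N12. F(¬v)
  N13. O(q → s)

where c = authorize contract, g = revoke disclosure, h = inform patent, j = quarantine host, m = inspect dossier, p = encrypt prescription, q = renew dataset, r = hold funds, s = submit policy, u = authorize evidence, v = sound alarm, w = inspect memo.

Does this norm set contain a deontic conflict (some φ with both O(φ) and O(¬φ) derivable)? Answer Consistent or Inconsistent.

Premise 6 is O(¬v → ¬c), but O(¬v) is not derivable from the premises, so it does not yield O(¬c).
So O(¬c) is not derivable, and the apparent clash with O(c) does not arise.
A world satisfying every obligation exists (e.g. c=true, g=false, h=true, j=false, m=true, p=true, q=false, r=true, s=true, u=true, v=true, w=false); no atom is both obligatory and forbidden, so the set is consistent.

Consistent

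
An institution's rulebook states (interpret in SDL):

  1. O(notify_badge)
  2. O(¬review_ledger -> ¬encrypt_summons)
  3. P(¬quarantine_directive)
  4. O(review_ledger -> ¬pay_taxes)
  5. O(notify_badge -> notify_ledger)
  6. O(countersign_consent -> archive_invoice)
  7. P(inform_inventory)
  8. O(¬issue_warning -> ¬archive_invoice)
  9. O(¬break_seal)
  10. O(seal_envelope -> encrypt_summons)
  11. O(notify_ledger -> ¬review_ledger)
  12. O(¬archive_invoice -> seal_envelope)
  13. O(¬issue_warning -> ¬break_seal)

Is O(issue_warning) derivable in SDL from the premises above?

Yes

From premise 1 we have O(notify_badge).
With premise 5, O(notify_badge -> notify_ledger), the K-axiom yields O(notify_ledger).
With premise 11, O(notify_ledger -> ¬review_ledger), the K-axiom yields O(¬review_ledger).
Premise 2 is O(¬review_ledger -> ¬encrypt_summons); since O(¬review_ledger), deontic closure gives O(¬encrypt_summons).
Premise 10 is O(seal_envelope -> encrypt_summons); contrapositively O(¬encrypt_summons -> ¬seal_envelope). Since O(¬encrypt_summons) holds, K gives O(¬seal_envelope).
The contrapositive of premise 12 (O(¬archive_invoice -> seal_envelope)) is O(¬seal_envelope -> archive_invoice), and O(¬seal_envelope) is already established, so O(archive_invoice).
Premise 8 is O(¬issue_warning -> ¬archive_invoice); contrapositively O(archive_invoice -> issue_warning). Since O(archive_invoice) holds, K gives O(issue_warning).
Premises 3, 4, 6, 7, 9, 13 do not contribute to this derivation.
So O(issue_warning) follows.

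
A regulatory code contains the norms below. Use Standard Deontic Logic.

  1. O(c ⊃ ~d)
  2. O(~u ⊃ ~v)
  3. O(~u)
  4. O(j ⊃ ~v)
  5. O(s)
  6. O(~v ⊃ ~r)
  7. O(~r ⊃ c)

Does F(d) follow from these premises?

Yes

From premise 3 we have O(~u).
From O(~u) and premise 2, O(~u ⊃ ~v), we obtain O(~v).
Premise 6 is O(~v ⊃ ~r); since O(~v), deontic closure gives O(~r).
With premise 7, O(~r ⊃ c), the K-axiom yields O(c).
Premise 1 is O(c ⊃ ~d); since O(c), deontic closure gives O(~d).
Premises 4, 5 do not contribute to this derivation.
So O(~d) holds, i.e. F(d). The claim follows.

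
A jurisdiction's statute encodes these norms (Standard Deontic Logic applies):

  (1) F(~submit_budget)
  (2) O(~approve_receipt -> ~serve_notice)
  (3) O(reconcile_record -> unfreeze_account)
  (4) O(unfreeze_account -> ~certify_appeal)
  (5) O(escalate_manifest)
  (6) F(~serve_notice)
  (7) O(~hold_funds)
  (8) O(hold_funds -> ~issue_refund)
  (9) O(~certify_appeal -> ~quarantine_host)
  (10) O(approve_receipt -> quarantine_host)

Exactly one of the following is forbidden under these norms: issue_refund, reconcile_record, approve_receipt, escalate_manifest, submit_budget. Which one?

reconcile_record

Premise 6 is F(~serve_notice), i.e. O(serve_notice).
Premise 2, O(~approve_receipt -> ~serve_notice), contraposes to O(serve_notice -> approve_receipt); with O(serve_notice) we get O(approve_receipt).
Applying K to premise 10 (O(approve_receipt -> quarantine_host)) and O(approve_receipt) yields O(quarantine_host).
The contrapositive of premise 9 (O(~certify_appeal -> ~quarantine_host)) is O(quarantine_host -> certify_appeal), and O(quarantine_host) is already established, so O(certify_appeal).
The contrapositive of premise 4 (O(unfreeze_account -> ~certify_appeal)) is O(certify_appeal -> ~unfreeze_account), and O(certify_appeal) is already established, so O(~unfreeze_account).
Premise 3 is O(reconcile_record -> unfreeze_account); contrapositively O(~unfreeze_account -> ~reconcile_record). Since O(~unfreeze_account) holds, K gives O(~reconcile_record).
So O(~reconcile_record) holds, i.e. reconcile_record is forbidden. None of the other listed options is forbidden under the premises.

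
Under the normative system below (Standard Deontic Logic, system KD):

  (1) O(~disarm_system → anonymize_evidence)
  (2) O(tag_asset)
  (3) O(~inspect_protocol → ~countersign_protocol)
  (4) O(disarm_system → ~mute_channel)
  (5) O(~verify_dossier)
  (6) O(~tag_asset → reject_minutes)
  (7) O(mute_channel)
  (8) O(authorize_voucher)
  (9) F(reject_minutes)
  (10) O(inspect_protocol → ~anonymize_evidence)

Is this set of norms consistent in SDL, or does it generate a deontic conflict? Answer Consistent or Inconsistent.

Premise 6 is O(~tag_asset → reject_minutes), but O(~tag_asset) is not derivable from the premises, so it does not yield O(reject_minutes).
So O(reject_minutes) is not derivable, and the apparent clash with O(~reject_minutes) does not arise.
A world satisfying every obligation exists (e.g. anonymize_evidence=true, authorize_voucher=true, countersign_protocol=false, disarm_system=false, inspect_protocol=false, mute_channel=true, reject_minutes=false, tag_asset=true, verify_dossier=false); no atom is both obligatory and forbidden, so the set is consistent.

Consistent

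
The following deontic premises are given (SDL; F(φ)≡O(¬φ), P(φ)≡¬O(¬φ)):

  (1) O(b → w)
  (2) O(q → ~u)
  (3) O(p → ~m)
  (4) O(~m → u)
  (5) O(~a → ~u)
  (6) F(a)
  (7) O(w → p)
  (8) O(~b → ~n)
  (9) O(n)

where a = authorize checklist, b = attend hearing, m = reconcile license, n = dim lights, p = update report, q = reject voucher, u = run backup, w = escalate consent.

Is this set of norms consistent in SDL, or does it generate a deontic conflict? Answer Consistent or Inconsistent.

Premise 6 is F(a), i.e. O(~a).
Premise 5 is O(~a → ~u); since O(~a), deontic closure gives O(~u).
Premise 4 is O(~m → u); contrapositively O(~u → m). Since O(~u) holds, K gives O(m).
The contrapositive of premise 3 (O(p → ~m)) is O(m → ~p), and O(m) is already established, so O(~p).
Premise 7 is O(w → p); contrapositively O(~p → ~w). Since O(~p) holds, K gives O(~w).
Premise 1, O(b → w), contraposes to O(~w → ~b); with O(~w) we get O(~b).
Premise 8 is O(~b → ~n); since O(~b), deontic closure gives O(~n).
Yet premise 9 states O(n).
We now have both O(~n) and O(n) — n is simultaneously obligatory and forbidden, violating the D-axiom.

Inconsistent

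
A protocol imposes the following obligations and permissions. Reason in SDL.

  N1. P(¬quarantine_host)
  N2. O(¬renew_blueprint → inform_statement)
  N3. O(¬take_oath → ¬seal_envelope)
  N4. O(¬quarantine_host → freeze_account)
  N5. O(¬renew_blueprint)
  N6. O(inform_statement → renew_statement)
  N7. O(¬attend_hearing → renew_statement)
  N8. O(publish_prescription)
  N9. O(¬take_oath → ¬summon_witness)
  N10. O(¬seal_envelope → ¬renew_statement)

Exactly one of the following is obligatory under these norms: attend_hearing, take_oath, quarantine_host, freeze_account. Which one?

take_oath

Premise 5 gives O(¬renew_blueprint).
With premise 2, O(¬renew_blueprint → inform_statement), the K-axiom yields O(inform_statement).
Applying K to premise 6 (O(inform_statement → renew_statement)) and O(inform_statement) yields O(renew_statement).
The contrapositive of premise 10 (O(¬seal_envelope → ¬renew_statement)) is O(renew_statement → seal_envelope), and O(renew_statement) is already established, so O(seal_envelope).
The contrapositive of premise 3 (O(¬take_oath → ¬seal_envelope)) is O(seal_envelope → take_oath), and O(seal_envelope) is already established, so O(take_oath).
So O(take_oath) holds — take_oath is obligatory. None of the other listed options is made obligatory by any chain of premises.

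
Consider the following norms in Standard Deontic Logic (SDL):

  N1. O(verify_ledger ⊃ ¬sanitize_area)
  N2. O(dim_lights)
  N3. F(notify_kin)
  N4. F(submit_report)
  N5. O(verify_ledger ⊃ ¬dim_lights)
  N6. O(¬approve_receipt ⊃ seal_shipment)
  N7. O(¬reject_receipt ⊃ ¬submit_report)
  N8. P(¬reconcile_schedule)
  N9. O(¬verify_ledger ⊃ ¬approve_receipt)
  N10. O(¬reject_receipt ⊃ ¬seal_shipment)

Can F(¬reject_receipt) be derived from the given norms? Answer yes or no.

Yes

Premise 2 gives O(dim_lights).
Premise 5 is O(verify_ledger ⊃ ¬dim_lights); contrapositively O(dim_lights ⊃ ¬verify_ledger). Since O(dim_lights) holds, K gives O(¬verify_ledger).
Applying K to premise 9 (O(¬verify_ledger ⊃ ¬approve_receipt)) and O(¬verify_ledger) yields O(¬approve_receipt).
With premise 6, O(¬approve_receipt ⊃ seal_shipment), the K-axiom yields O(seal_shipment).
Premise 10 is O(¬reject_receipt ⊃ ¬seal_shipment); contrapositively O(seal_shipment ⊃ reject_receipt). Since O(seal_shipment) holds, K gives O(reject_receipt).
Premises 1, 3, 4, 7, 8 do not contribute to this derivation.
So O(reject_receipt) holds, i.e. F(¬reject_receipt). The claim follows.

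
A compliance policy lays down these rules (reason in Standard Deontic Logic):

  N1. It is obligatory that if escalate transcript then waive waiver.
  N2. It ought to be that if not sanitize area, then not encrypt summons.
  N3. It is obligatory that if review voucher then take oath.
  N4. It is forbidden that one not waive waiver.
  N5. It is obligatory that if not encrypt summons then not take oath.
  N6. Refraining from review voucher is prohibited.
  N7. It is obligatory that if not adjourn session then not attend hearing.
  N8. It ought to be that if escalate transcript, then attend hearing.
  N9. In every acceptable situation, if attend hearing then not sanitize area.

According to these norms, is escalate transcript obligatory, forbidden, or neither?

Forbidden

F(¬review_voucher) at premise 6 means O(review_voucher).
Applying K to premise 3 (O(review_voucher → take_oath)) and O(review_voucher) yields O(take_oath).
The contrapositive of premise 5 (O(¬encrypt_summons → ¬take_oath)) is O(take_oath → encrypt_summons), and O(take_oath) is already established, so O(encrypt_summons).
The contrapositive of premise 2 (O(¬sanitize_area → ¬encrypt_summons)) is O(encrypt_summons → sanitize_area), and O(encrypt_summons) is already established, so O(sanitize_area).
The contrapositive of premise 9 (O(attend_hearing → ¬sanitize_area)) is O(sanitize_area → ¬attend_hearing), and O(sanitize_area) is already established, so O(¬attend_hearing).
Premise 8, O(escalate_transcript → attend_hearing), contraposes to O(¬attend_hearing → ¬escalate_transcript); with O(¬attend_hearing) we get O(¬escalate_transcript).
Premises 1, 4, 7 do not contribute to this derivation.
Thus O(¬escalate_transcript), which is F(escalate_transcript): escalate_transcript is forbidden.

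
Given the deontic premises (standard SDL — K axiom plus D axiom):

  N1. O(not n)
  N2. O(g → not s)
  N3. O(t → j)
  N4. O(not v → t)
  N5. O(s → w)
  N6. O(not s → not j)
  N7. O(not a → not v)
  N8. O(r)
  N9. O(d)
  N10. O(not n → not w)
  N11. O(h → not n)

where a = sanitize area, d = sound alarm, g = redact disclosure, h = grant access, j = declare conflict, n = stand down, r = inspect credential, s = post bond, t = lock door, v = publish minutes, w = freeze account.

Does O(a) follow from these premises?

Yes

From premise 1 we have O(not n).
Applying K to premise 10 (O(not n → not w)) and O(not n) yields O(not w).
Premise 5, O(s → w), contraposes to O(not w → not s); with O(not w) we get O(not s).
Applying K to premise 6 (O(not s → not j)) and O(not s) yields O(not j).
Premise 3, O(t → j), contraposes to O(not j → not t); with O(not j) we get O(not t).
Premise 4, O(not v → t), contraposes to O(not t → v); with O(not t) we get O(v).
Premise 7 is O(not a → not v); contrapositively O(v → a). Since O(v) holds, K gives O(a).
Premises 2, 8, 9, 11 do not contribute to this derivation.
So O(a) follows.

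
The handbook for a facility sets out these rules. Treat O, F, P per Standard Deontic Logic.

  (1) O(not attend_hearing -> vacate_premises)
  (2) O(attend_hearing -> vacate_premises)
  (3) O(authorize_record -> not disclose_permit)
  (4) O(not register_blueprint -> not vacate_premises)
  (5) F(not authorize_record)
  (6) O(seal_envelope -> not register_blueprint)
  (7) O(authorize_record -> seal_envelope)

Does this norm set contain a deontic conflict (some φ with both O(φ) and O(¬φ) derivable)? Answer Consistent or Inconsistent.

Premises 1 and 2 are O(not attend_hearing -> vacate_premises) and O(attend_hearing -> vacate_premises); every ideal world satisfies not attend_hearing or attend_hearing, so in either case vacate_premises holds — hence O(vacate_premises).
The contrapositive of premise 4 (O(not register_blueprint -> not vacate_premises)) is O(vacate_premises -> register_blueprint), and O(vacate_premises) is already established, so O(register_blueprint).
Premise 6 is O(seal_envelope -> not register_blueprint); contrapositively O(register_blueprint -> not seal_envelope). Since O(register_blueprint) holds, K gives O(not seal_envelope).
The contrapositive of premise 7 (O(authorize_record -> seal_envelope)) is O(not seal_envelope -> not authorize_record), and O(not seal_envelope) is already established, so O(not authorize_record).
Yet premise 5 is F(not authorize_record), i.e. O(authorize_record).
We now have both O(not authorize_record) and O(authorize_record) — authorize_record is simultaneously obligatory and forbidden, violating the D-axiom.

Inconsistent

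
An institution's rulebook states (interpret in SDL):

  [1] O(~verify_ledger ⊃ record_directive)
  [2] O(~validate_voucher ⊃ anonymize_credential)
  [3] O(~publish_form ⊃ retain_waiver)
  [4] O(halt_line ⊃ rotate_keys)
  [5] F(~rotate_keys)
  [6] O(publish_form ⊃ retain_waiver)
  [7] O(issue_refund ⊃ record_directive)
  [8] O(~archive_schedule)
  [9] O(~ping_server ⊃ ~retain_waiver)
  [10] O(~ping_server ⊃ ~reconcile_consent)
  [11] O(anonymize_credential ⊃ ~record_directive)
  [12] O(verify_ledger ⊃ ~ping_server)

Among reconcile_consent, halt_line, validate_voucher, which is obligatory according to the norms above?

validate_voucher

Premises 3 and 6 cover both cases: O(~publish_form ⊃ retain_waiver) and O(publish_form ⊃ retain_waiver). Since ~publish_form ∨ publish_form is a tautology, O(retain_waiver) follows.
Premise 9 is O(~ping_server ⊃ ~retain_waiver); contrapositively O(retain_waiver ⊃ ping_server). Since O(retain_waiver) holds, K gives O(ping_server).
Premise 12, O(verify_ledger ⊃ ~ping_server), contraposes to O(ping_server ⊃ ~verify_ledger); with O(ping_server) we get O(~verify_ledger).
With premise 1, O(~verify_ledger ⊃ record_directive), the K-axiom yields O(record_directive).
The contrapositive of premise 11 (O(anonymize_credential ⊃ ~record_directive)) is O(record_directive ⊃ ~anonymize_credential), and O(record_directive) is already established, so O(~anonymize_credential).
The contrapositive of premise 2 (O(~validate_voucher ⊃ anonymize_credential)) is O(~anonymize_credential ⊃ validate_voucher), and O(~anonymize_credential) is already established, so O(validate_voucher).
So O(validate_voucher) holds — validate_voucher is obligatory. None of the other listed options is made obligatory by any chain of premises.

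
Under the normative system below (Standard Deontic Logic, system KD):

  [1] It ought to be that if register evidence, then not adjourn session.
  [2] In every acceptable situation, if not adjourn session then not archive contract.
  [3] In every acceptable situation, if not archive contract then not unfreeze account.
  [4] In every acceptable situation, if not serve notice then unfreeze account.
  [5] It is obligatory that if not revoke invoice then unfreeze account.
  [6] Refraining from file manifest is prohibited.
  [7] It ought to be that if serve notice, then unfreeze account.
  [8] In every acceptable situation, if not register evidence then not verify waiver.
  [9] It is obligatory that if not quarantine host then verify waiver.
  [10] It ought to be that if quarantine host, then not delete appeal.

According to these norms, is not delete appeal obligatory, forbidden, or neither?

Obligatory

By case analysis on serve_notice: premise 7 gives O(serve_notice → unfreeze_account) and premise 4 gives O(¬serve_notice → unfreeze_account), so O(unfreeze_account) either way.
Premise 3 is O(¬archive_contract → ¬unfreeze_account); contrapositively O(unfreeze_account → archive_contract). Since O(unfreeze_account) holds, K gives O(archive_contract).
Premise 2 is O(¬adjourn_session → ¬archive_contract); contrapositively O(archive_contract → adjourn_session). Since O(archive_contract) holds, K gives O(adjourn_session).
Premise 1 is O(register_evidence → ¬adjourn_session); contrapositively O(adjourn_session → ¬register_evidence). Since O(adjourn_session) holds, K gives O(¬register_evidence).
From O(¬register_evidence) and premise 8, O(¬register_evidence → ¬verify_waiver), we obtain O(¬verify_waiver).
Premise 9 is O(¬quarantine_host → verify_waiver); contrapositively O(¬verify_waiver → quarantine_host). Since O(¬verify_waiver) holds, K gives O(quarantine_host).
Applying K to premise 10 (O(quarantine_host → ¬delete_appeal)) and O(quarantine_host) yields O(¬delete_appeal).
Premises 5, 6 do not contribute to this derivation.
Hence ¬delete_appeal is obligatory.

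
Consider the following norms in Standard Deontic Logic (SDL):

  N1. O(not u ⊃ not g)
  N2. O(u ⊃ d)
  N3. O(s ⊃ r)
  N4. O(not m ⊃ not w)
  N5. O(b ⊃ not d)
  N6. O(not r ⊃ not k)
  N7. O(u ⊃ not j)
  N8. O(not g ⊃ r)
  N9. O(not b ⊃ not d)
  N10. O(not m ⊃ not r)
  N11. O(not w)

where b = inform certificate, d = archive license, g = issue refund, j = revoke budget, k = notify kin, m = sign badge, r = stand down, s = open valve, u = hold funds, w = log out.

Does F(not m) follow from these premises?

By case analysis on not b: premise 9 gives O(not b ⊃ not d) and premise 5 gives O(b ⊃ not d), so O(not d) either way.
The contrapositive of premise 2 (O(u ⊃ d)) is O(not d ⊃ not u), and O(not d) is already established, so O(not u).
From O(not u) and premise 1, O(not u ⊃ not g), we obtain O(not g).
From O(not g) and premise 8, O(not g ⊃ r), we obtain O(r).
The contrapositive of premise 10 (O(not m ⊃ not r)) is O(r ⊃ m), and O(r) is already established, so O(m).
Premises 3, 4, 6, 7, 11 do not contribute to this derivation.
So O(m) holds, i.e. F(not m). The claim follows.

Yes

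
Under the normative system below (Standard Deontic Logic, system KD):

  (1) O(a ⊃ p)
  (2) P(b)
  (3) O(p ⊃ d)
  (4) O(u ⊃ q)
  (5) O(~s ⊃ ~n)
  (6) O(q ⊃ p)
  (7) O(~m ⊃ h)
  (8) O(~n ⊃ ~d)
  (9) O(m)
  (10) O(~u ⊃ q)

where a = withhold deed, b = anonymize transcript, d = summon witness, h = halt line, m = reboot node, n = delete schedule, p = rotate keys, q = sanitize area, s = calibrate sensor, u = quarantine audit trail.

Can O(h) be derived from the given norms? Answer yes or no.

No

Premise 7 is O(~m ⊃ h), but O(~m) is not derivable from the premises, so it does not yield O(h).
No other premise forces O(h). An ideal world satisfying every premise can still have h false, so O(h) is not derivable.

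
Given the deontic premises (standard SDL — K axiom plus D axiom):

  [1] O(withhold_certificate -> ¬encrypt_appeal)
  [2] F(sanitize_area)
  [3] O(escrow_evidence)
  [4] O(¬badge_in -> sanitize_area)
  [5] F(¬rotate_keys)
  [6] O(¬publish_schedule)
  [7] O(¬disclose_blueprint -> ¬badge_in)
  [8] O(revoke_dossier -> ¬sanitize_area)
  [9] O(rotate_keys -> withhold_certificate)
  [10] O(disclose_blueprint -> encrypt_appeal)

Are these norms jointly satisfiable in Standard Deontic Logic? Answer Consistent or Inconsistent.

Premise 2, F(sanitize_area), is equivalent to O(¬sanitize_area).
Premise 4, O(¬badge_in -> sanitize_area), contraposes to O(¬sanitize_area -> badge_in); with O(¬sanitize_area) we get O(badge_in).
The contrapositive of premise 7 (O(¬disclose_blueprint -> ¬badge_in)) is O(badge_in -> disclose_blueprint), and O(badge_in) is already established, so O(disclose_blueprint).
With premise 10, O(disclose_blueprint -> encrypt_appeal), the K-axiom yields O(encrypt_appeal).
The contrapositive of premise 1 (O(withhold_certificate -> ¬encrypt_appeal)) is O(encrypt_appeal -> ¬withhold_certificate), and O(encrypt_appeal) is already established, so O(¬withhold_certificate).
Premise 9 is O(rotate_keys -> withhold_certificate); contrapositively O(¬withhold_certificate -> ¬rotate_keys). Since O(¬withhold_certificate) holds, K gives O(¬rotate_keys).
Yet premise 5 is F(¬rotate_keys), i.e. O(rotate_keys).
We now have both O(¬rotate_keys) and O(rotate_keys) — rotate_keys is simultaneously obligatory and forbidden, violating the D-axiom.

Inconsistent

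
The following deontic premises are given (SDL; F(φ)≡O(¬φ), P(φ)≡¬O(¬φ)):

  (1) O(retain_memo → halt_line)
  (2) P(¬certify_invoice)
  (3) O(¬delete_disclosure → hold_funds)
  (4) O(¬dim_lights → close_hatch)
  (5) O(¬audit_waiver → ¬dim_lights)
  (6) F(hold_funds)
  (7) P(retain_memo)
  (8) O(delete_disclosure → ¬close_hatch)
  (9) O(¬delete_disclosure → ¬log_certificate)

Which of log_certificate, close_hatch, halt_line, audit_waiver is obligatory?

Premise 6, F(hold_funds), is equivalent to O(¬hold_funds).
The contrapositive of premise 3 (O(¬delete_disclosure → hold_funds)) is O(¬hold_funds → delete_disclosure), and O(¬hold_funds) is already established, so O(delete_disclosure).
Premise 8 is O(delete_disclosure → ¬close_hatch); since O(delete_disclosure), deontic closure gives O(¬close_hatch).
Premise 4 is O(¬dim_lights → close_hatch); contrapositively O(¬close_hatch → dim_lights). Since O(¬close_hatch) holds, K gives O(dim_lights).
Premise 5, O(¬audit_waiver → ¬dim_lights), contraposes to O(dim_lights → audit_waiver); with O(dim_lights) we get O(audit_waiver).
So O(audit_waiver) holds — audit_waiver is obligatory. None of the other listed options is made obligatory by any chain of premises.

audit_waiver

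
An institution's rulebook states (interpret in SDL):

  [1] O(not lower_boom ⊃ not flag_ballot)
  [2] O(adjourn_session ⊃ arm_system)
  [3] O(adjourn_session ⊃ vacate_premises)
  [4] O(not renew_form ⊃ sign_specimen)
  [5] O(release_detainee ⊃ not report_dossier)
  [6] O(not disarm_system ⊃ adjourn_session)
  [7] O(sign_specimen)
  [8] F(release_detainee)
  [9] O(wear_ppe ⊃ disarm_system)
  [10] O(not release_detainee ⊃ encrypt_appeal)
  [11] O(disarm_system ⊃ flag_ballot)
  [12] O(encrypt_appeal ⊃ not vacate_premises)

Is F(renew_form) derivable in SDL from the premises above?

No

Premise 4 is O(not renew_form ⊃ sign_specimen); even if O(sign_specimen) held, inferring O(not renew_form) would be affirming the consequent — invalid.
No other premise forces O(not renew_form). An ideal world satisfying every premise can still have renew_form true, so F(renew_form) is not derivable.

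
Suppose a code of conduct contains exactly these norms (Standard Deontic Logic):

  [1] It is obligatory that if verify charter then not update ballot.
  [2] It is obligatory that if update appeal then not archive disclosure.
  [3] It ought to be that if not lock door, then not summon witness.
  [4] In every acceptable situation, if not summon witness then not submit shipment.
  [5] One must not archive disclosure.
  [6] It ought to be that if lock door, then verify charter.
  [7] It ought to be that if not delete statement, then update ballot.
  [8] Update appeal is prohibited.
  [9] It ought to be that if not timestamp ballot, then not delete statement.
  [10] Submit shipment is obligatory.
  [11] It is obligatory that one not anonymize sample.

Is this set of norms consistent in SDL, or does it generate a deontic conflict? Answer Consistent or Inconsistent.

Consistent

Premise 2 is O(update_appeal → ¬archive_disclosure); even if O(¬archive_disclosure) held, inferring O(update_appeal) would be affirming the consequent — invalid.
So O(update_appeal) is not derivable, and the apparent clash with O(¬update_appeal) does not arise.
A world satisfying every obligation exists (e.g. anonymize_sample=false, archive_disclosure=false, delete_statement=true, lock_door=true, submit_shipment=true, summon_witness=true, timestamp_ballot=true, update_appeal=false, update_ballot=false, verify_charter=true); no atom is both obligatory and forbidden, so the set is consistent.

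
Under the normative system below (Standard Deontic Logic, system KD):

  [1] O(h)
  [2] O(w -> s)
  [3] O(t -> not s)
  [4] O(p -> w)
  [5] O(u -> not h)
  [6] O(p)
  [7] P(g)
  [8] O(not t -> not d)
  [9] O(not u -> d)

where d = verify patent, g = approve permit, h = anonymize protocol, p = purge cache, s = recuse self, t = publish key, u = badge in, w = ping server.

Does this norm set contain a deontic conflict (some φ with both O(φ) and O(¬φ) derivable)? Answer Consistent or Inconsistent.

Premise 1 states O(h) outright.
Premise 5 is O(u -> not h); contrapositively O(h -> not u). Since O(h) holds, K gives O(not u).
With premise 9, O(not u -> d), the K-axiom yields O(d).
Premise 8, O(not t -> not d), contraposes to O(d -> t); with O(d) we get O(t).
Applying K to premise 3 (O(t -> not s)) and O(t) yields O(not s).
Premise 2, O(w -> s), contraposes to O(not s -> not w); with O(not s) we get O(not w).
Premise 4, O(p -> w), contraposes to O(not w -> not p); with O(not w) we get O(not p).
Yet premise 6 states O(p).
We now have both O(not p) and O(p) — p is simultaneously obligatory and forbidden, violating the D-axiom.

Inconsistent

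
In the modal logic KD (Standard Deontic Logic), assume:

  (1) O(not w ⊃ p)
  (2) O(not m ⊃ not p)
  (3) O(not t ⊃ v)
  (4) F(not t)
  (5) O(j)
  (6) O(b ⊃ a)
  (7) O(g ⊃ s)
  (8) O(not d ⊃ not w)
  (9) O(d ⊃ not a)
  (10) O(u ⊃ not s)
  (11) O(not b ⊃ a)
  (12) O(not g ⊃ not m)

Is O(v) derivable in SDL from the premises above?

No

Premise 3 is O(not t ⊃ v), but O(not t) is not derivable from the premises, so it does not yield O(v).
No other premise forces O(v). An ideal world satisfying every premise can still have v false, so O(v) is not derivable.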